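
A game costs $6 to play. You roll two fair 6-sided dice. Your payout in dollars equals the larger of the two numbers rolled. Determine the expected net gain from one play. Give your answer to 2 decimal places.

Distribution of the larger of the two numbers rolled: 1 w.p. 1/36, 2 w.p. 1/12, 3 w.p. 5/36, 4 w.p. 7/36, 5 w.p. 1/4, 6 w.p. 11/36
E[payout] = (1/36)·1 + (1/12)·2 + (5/36)·3 + (7/36)·4 + (1/4)·5 + (11/36)·6 = 161/36
Expected profit = 161/36 − 6 = -55/36 ≈ -$1.53

-$1.53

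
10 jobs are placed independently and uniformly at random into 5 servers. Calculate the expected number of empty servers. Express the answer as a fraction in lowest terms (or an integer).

1048576/1953125

Let Xⱼ=1 if server j is empty. P(Xⱼ=1) = ((5-1)/5)^10 = 1048576/9765625.
By linearity, E[#empty] = 5·1048576/9765625 = 1048576/1953125.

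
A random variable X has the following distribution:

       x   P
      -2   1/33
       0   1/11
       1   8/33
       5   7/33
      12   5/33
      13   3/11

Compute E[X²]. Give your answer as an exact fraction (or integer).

2428/33

E[X²] = (1/33)·4 + (1/11)·0 + (8/33)·1 + (7/33)·25 + (5/33)·144 + (3/11)·169
     = 2428/33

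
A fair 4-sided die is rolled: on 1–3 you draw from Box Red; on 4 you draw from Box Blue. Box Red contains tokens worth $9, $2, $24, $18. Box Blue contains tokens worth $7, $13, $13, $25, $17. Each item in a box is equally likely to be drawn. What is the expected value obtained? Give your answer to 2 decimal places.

$13.69

E[X | Box Red] = (9 + 2 + 24 + 18)/4 = 53/4
E[X | Box Blue] = (7 + 13 + 13 + 25 + 17)/5 = 15
E[X] = (3/4)·53/4 + (1/4)·15 = 219/16 ≈ 13.69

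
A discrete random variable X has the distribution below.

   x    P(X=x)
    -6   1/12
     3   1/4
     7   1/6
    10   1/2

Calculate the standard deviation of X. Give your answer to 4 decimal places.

E[X] = 77/12, E[X²] = 761/12
Var(X) = E[X²] − (E[X])² = 761/12 − 5929/144 = 3203/144
SD(X) = √(3203/144) ≈ 4.7163

4.7163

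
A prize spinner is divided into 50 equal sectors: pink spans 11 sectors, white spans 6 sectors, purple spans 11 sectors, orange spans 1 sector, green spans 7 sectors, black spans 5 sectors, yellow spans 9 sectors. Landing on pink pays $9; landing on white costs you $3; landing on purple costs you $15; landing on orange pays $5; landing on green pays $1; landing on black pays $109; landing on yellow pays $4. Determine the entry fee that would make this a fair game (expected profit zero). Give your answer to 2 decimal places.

$10.18

E[payout] = (11/50)·9 + (6/50)·(-3) + (11/50)·(-15) + (1/50)·5 + (7/50)·1 + (5/50)·109 + (9/50)·4 = 509/50
Fair fee = E[payout] = 509/50 ≈ $10.18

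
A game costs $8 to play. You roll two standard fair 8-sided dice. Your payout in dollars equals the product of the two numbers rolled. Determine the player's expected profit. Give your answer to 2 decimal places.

Distribution of the product of the two numbers rolled: 1 w.p. 1/64, 2 w.p. 1/32, 3 w.p. 1/32, 4 w.p. 3/64, 5 w.p. 1/32, 6 w.p. 1/16, …
E[payout] = (1/64)·1 + (1/32)·2 + (1/32)·3 + (3/64)·4 + (1/32)·5 + (1/16)·6 + (1/32)·7 + (1/16)·8 + (1/64)·9 + (1/32)·10 + (1/16)·12 + (1/32)·14 + (1/32)·15 + (3/64)·16 + (1/32)·18 + (1/32)·20 + (1/32)·21 + (1/16)·24 + (1/64)·25 + (1/32)·28 + (1/32)·30 + (1/32)·32 + (1/32)·35 + (1/64)·36 + (1/32)·40 + (1/32)·42 + (1/32)·48 + (1/64)·49 + (1/32)·56 + (1/64)·64 = 81/4
Expected profit = 81/4 − 8 = 49/4 ≈ $12.25

$12.25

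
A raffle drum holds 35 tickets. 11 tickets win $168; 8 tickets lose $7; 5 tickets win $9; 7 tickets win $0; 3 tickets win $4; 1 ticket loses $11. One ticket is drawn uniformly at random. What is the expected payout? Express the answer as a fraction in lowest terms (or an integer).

1838/35 dollars

E[payout] = (11/35)·168 + (8/35)·(-7) + (5/35)·9 + (7/35)·0 + (3/35)·4 + (1/35)·(-11) = 1838/35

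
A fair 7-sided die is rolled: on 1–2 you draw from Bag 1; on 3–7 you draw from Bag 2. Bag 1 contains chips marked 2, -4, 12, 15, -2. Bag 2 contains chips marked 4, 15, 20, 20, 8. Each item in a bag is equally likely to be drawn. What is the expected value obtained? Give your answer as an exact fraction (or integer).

381/35

E[X | Bag 1] = (2 − 4 + 12 + 15 − 2)/5 = 23/5
E[X | Bag 2] = (4 + 15 + 20 + 20 + 8)/5 = 67/5
E[X] = (2/7)·23/5 + (5/7)·67/5 = 381/35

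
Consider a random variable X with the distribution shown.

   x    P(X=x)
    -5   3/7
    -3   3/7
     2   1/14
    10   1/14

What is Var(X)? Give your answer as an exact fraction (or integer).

E[X] = (3/7)·(-5) + (3/7)·(-3) + (1/14)·2 + (1/14)·10 = -18/7
E[X²] = (3/7)·25 + (3/7)·9 + (1/14)·4 + (1/14)·100 = 22
Var(X) = 22 − (-18/7)² = 754/49

754/49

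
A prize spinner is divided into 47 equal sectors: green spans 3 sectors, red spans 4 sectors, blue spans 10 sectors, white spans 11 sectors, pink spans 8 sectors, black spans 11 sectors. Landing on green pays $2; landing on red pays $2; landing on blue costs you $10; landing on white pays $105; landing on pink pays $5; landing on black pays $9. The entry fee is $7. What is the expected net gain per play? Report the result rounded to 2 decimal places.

E[payout] = (3/47)·2 + (4/47)·2 + (10/47)·(-10) + (11/47)·105 + (8/47)·5 + (11/47)·9 = 1208/47
Expected profit = 1208/47 − 7 = 879/47 ≈ $18.70

$18.70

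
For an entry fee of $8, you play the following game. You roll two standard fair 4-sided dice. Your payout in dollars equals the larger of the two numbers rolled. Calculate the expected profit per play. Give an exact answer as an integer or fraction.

Distribution of the larger of the two numbers rolled: 1 w.p. 1/16, 2 w.p. 3/16, 3 w.p. 5/16, 4 w.p. 7/16
E[payout] = (1/16)·1 + (3/16)·2 + (5/16)·3 + (7/16)·4 = 25/8
Expected profit = 25/8 − 8 = -39/8

-39/8 dollars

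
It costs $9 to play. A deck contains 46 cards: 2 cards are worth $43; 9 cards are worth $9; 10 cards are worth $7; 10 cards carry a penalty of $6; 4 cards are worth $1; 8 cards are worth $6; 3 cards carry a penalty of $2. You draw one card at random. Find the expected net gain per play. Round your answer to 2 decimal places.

-$4.15

E[payout] = (2/46)·43 + (9/46)·9 + (10/46)·7 + (10/46)·(-6) + (4/46)·1 + (8/46)·6 + (3/46)·(-2) = 223/46
Expected profit = 223/46 − 9 = -191/46 ≈ -$4.15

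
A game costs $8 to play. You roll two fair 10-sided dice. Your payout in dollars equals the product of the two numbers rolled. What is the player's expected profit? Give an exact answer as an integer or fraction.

Distribution of the product of the two numbers rolled: 1 w.p. 1/100, 2 w.p. 1/50, 3 w.p. 1/50, 4 w.p. 3/100, 5 w.p. 1/50, 6 w.p. 1/25, …
E[payout] = (1/100)·1 + (1/50)·2 + (1/50)·3 + (3/100)·4 + (1/50)·5 + (1/25)·6 + (1/50)·7 + (1/25)·8 + (3/100)·9 + (1/25)·10 + (1/25)·12 + (1/50)·14 + (1/50)·15 + (3/100)·16 + (1/25)·18 + (1/25)·20 + (1/50)·21 + (1/25)·24 + (1/100)·25 + (1/50)·27 + (1/50)·28 + (1/25)·30 + (1/50)·32 + (1/50)·35 + (3/100)·36 + (1/25)·40 + (1/50)·42 + (1/50)·45 + (1/50)·48 + (1/100)·49 + (1/50)·50 + (1/50)·54 + (1/50)·56 + (1/50)·60 + (1/50)·63 + (1/100)·64 + (1/50)·70 + (1/50)·72 + (1/50)·80 + (1/100)·81 + (1/50)·90 + (1/100)·100 = 121/4
Expected profit = 121/4 − 8 = 89/4

89/4 dollars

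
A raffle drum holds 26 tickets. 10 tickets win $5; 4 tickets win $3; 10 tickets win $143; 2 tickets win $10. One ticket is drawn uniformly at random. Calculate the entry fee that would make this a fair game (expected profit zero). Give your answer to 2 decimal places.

$58.15

E[payout] = (10/26)·5 + (4/26)·3 + (10/26)·143 + (2/26)·10 = 756/13
Fair fee = E[payout] = 756/13 ≈ $58.15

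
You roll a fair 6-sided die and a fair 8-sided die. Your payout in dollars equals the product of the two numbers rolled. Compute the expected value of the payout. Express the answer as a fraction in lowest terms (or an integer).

63/4 dollars

Distribution of the product of the two numbers rolled: 1 w.p. 1/48, 2 w.p. 1/24, 3 w.p. 1/24, 4 w.p. 1/16, 5 w.p. 1/24, 6 w.p. 1/12, …
E[payout] = (1/48)·1 + (1/24)·2 + (1/24)·3 + (1/16)·4 + (1/24)·5 + (1/12)·6 + (1/48)·7 + (1/16)·8 + (1/48)·9 + (1/24)·10 + (1/12)·12 + (1/48)·14 + (1/24)·15 + (1/24)·16 + (1/24)·18 + (1/24)·20 + (1/48)·21 + (1/16)·24 + (1/48)·25 + (1/48)·28 + (1/24)·30 + (1/48)·32 + (1/48)·35 + (1/48)·36 + (1/48)·40 + (1/48)·42 + (1/48)·48 = 63/4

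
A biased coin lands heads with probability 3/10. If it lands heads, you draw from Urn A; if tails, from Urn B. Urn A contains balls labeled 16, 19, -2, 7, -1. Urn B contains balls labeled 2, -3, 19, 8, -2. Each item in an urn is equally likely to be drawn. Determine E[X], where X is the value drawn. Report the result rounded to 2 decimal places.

5.70

E[X | Urn A] = (16 + 19 − 2 + 7 − 1)/5 = 39/5
E[X | Urn B] = (2 − 3 + 19 + 8 − 2)/5 = 24/5
E[X] = (3/10)·39/5 + (7/10)·24/5 = 57/10 ≈ 5.70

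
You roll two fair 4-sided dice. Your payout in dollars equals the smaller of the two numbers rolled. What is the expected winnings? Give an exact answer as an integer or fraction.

Distribution of the smaller of the two numbers rolled: 1 w.p. 7/16, 2 w.p. 5/16, 3 w.p. 3/16, 4 w.p. 1/16
E[payout] = (7/16)·1 + (5/16)·2 + (3/16)·3 + (1/16)·4 = 15/8

15/8 dollars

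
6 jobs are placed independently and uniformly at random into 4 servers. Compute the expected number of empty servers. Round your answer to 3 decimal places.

0.712

Let Xⱼ=1 if server j is empty. P(Xⱼ=1) = ((4-1)/4)^6 = 729/4096.
By linearity, E[#empty] = 4·729/4096 = 729/1024.
≈ 0.712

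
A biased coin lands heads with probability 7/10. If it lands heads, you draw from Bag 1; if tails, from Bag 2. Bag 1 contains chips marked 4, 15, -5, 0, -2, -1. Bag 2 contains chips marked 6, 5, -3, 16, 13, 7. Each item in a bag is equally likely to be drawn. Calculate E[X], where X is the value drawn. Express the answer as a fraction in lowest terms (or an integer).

E[X | Bag 1] = (4 + 15 − 5 + 0 − 2 − 1)/6 = 11/6
E[X | Bag 2] = (6 + 5 − 3 + 16 + 13 + 7)/6 = 22/3
E[X] = (7/10)·11/6 + (3/10)·22/3 = 209/60

209/60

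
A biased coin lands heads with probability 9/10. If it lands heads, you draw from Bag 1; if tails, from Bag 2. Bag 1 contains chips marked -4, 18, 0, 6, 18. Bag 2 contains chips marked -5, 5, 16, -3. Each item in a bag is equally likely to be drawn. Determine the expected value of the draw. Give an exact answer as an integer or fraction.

1433/200

E[X | Bag 1] = (-4 + 18 + 0 + 6 + 18)/5 = 38/5
E[X | Bag 2] = (-5 + 5 + 16 − 3)/4 = 13/4
E[X] = (9/10)·38/5 + (1/10)·13/4 = 1433/200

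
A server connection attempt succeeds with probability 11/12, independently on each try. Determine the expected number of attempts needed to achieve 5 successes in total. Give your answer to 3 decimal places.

5.455

By linearity (sum of 5 independent geometric waits), E[trials] = 5/p = 5/(11/12) = 60/11.
≈ 5.455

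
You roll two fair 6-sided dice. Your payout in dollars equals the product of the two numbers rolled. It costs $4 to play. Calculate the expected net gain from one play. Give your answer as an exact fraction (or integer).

Distribution of the product of the two numbers rolled: 1 w.p. 1/36, 2 w.p. 1/18, 3 w.p. 1/18, 4 w.p. 1/12, 5 w.p. 1/18, 6 w.p. 1/9, …
E[payout] = (1/36)·1 + (1/18)·2 + (1/18)·3 + (1/12)·4 + (1/18)·5 + (1/9)·6 + (1/18)·8 + (1/36)·9 + (1/18)·10 + (1/9)·12 + (1/18)·15 + (1/36)·16 + (1/18)·18 + (1/18)·20 + (1/18)·24 + (1/36)·25 + (1/18)·30 + (1/36)·36 = 49/4
Expected profit = 49/4 − 4 = 33/4

33/4 dollars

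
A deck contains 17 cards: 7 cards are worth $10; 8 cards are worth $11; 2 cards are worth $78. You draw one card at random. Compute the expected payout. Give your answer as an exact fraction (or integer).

E[payout] = (7/17)·10 + (8/17)·11 + (2/17)·78 = 314/17

314/17 dollars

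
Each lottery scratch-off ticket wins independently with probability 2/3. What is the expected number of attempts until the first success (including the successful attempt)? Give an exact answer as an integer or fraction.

3/2

For a geometric distribution, E[trials] = 1/p = 1/(2/3) = 3/2.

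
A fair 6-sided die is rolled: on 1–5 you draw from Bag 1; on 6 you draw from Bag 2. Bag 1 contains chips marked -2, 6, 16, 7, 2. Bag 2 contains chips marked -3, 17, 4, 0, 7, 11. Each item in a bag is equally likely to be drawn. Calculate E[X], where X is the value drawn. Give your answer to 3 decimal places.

E[X | Bag 1] = (-2 + 6 + 16 + 7 + 2)/5 = 29/5
E[X | Bag 2] = (-3 + 17 + 4 + 0 + 7 + 11)/6 = 6
E[X] = (5/6)·29/5 + (1/6)·6 = 35/6 ≈ 5.833

5.833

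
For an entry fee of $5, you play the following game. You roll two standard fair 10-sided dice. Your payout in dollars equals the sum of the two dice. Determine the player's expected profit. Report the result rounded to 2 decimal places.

Distribution of the sum of the two dice: 2 w.p. 1/100, 3 w.p. 1/50, 4 w.p. 3/100, 5 w.p. 1/25, 6 w.p. 1/20, 7 w.p. 3/50, …
E[payout] = (1/100)·2 + (1/50)·3 + (3/100)·4 + (1/25)·5 + (1/20)·6 + (3/50)·7 + (7/100)·8 + (2/25)·9 + (9/100)·10 + (1/10)·11 + (9/100)·12 + (2/25)·13 + (7/100)·14 + (3/50)·15 + (1/20)·16 + (1/25)·17 + (3/100)·18 + (1/50)·19 + (1/100)·20 = 11
Expected profit = 11 − 5 = 6 ≈ $6.00

$6.00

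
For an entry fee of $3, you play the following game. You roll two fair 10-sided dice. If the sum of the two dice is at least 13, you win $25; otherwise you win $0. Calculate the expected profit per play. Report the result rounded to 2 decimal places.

E[payout] = (16/25)·0 + (9/25)·25 = 9
Expected profit = 9 − 3 = 6 ≈ $6.00

$6.00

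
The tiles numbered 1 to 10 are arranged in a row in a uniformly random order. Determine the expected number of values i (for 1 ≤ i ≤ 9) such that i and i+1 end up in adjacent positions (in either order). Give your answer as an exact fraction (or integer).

9/5

For each i ∈ {1,…,9}, let Xᵢ = 1 if i and i+1 are adjacent. P(Xᵢ=1) = 2·(10−1)!/10! = 2/10.
By linearity, E[ΣXᵢ] = (9)·(2/10) = 9/5.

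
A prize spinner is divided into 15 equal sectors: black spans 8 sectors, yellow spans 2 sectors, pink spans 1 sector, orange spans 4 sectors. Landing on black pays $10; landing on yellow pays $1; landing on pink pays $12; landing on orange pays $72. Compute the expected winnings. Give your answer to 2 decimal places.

E[payout] = (8/15)·10 + (2/15)·1 + (1/15)·12 + (4/15)·72 = 382/15
≈ $25.47

$25.47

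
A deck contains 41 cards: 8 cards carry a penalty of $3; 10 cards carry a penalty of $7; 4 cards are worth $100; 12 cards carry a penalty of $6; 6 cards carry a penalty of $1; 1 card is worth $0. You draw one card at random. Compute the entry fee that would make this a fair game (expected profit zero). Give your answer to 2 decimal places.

$5.56

E[payout] = (8/41)·(-3) + (10/41)·(-7) + (4/41)·100 + (12/41)·(-6) + (6/41)·(-1) + (1/41)·0 = 228/41
Fair fee = E[payout] = 228/41 ≈ $5.56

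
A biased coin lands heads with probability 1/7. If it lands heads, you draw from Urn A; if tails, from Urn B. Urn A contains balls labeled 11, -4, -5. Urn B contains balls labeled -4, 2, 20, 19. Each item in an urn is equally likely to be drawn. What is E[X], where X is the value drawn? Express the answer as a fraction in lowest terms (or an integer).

E[X | Urn A] = (11 − 4 − 5)/3 = 2/3
E[X | Urn B] = (-4 + 2 + 20 + 19)/4 = 37/4
E[X] = (1/7)·2/3 + (6/7)·37/4 = 337/42

337/42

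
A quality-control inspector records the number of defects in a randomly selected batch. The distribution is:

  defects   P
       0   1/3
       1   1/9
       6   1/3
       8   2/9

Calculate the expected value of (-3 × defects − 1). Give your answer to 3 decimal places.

E[-3x-1] = (1/3)·(-1) + (1/9)·(-4) + (1/3)·(-19) + (2/9)·(-25)
     = -38/3 ≈ -12.667

-12.667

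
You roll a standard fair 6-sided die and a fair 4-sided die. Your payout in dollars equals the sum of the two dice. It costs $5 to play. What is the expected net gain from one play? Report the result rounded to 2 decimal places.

Distribution of the sum of the two dice: 2 w.p. 1/24, 3 w.p. 1/12, 4 w.p. 1/8, 5 w.p. 1/6, 6 w.p. 1/6, 7 w.p. 1/6, …
E[payout] = (1/24)·2 + (1/12)·3 + (1/8)·4 + (1/6)·5 + (1/6)·6 + (1/6)·7 + (1/8)·8 + (1/12)·9 + (1/24)·10 = 6
Expected profit = 6 − 5 = 1 ≈ $1.00

$1.00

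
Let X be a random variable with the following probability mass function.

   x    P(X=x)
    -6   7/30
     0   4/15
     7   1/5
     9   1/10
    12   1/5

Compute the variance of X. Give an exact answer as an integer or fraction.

4421/100

E[X] = (7/30)·(-6) + (4/15)·0 + (1/5)·7 + (1/10)·9 + (1/5)·12 = 33/10
E[X²] = (7/30)·36 + (4/15)·0 + (1/5)·49 + (1/10)·81 + (1/5)·144 = 551/10
Var(X) = 551/10 − (33/10)² = 4421/100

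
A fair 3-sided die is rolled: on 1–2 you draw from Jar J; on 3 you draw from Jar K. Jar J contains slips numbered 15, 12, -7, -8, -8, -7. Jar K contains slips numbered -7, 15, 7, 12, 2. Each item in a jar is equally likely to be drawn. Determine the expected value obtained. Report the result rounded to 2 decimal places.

1.60

E[X | Jar J] = (15 + 12 − 7 − 8 − 8 − 7)/6 = -1/2
E[X | Jar K] = (-7 + 15 + 7 + 12 + 2)/5 = 29/5
E[X] = (2/3)·(-1/2) + (1/3)·29/5 = 8/5 ≈ 1.60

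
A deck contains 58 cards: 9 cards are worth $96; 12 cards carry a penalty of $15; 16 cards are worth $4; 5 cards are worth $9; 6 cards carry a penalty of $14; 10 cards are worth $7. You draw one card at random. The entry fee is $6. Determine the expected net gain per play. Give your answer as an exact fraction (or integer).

431/58 dollars

E[payout] = (9/58)·96 + (12/58)·(-15) + (16/58)·4 + (5/58)·9 + (6/58)·(-14) + (10/58)·7 = 779/58
Expected profit = 779/58 − 6 = 431/58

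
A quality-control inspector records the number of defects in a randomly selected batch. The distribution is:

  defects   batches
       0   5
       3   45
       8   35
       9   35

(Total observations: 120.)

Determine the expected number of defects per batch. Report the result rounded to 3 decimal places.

Total = 120, so P(defects=0) = 5/120, etc.
E[X] = (1/24)·0 + (3/8)·3 + (7/24)·8 + (7/24)·9
     = 73/12 ≈ 6.083

6.083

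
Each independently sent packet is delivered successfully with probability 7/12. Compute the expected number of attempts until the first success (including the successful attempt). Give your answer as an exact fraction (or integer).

For a geometric distribution, E[trials] = 1/p = 1/(7/12) = 12/7.

12/7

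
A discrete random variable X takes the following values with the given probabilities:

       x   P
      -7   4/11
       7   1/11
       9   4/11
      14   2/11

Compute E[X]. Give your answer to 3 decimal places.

3.909

E[X] = (4/11)·(-7) + (1/11)·7 + (4/11)·9 + (2/11)·14
     = 43/11 ≈ 3.909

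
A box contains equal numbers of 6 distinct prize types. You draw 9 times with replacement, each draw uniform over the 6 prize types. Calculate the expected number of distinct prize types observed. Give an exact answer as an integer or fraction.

Let Xⱼ=1 if type j appears at least once. P(Xⱼ=1) = 1 − ((6−1)/6)^9 = 8124571/10077696.
E[#distinct] = 6·8124571/10077696 = 8124571/1679616.

8124571/1679616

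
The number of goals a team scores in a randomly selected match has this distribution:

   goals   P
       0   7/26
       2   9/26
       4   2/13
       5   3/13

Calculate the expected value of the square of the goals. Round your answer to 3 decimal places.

9.615

E[X²] = (7/26)·0 + (9/26)·4 + (2/13)·16 + (3/13)·25
     = 125/13 ≈ 9.615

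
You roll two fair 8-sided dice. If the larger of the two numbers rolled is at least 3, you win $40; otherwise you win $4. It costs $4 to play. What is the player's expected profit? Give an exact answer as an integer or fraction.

E[payout] = (1/16)·4 + (15/16)·40 = 151/4
Expected profit = 151/4 − 4 = 135/4

135/4 dollars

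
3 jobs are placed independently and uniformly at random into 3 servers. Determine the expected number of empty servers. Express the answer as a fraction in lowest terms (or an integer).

Let Xⱼ=1 if server j is empty. P(Xⱼ=1) = ((3-1)/3)^3 = 8/27.
By linearity, E[#empty] = 3·8/27 = 8/9.

8/9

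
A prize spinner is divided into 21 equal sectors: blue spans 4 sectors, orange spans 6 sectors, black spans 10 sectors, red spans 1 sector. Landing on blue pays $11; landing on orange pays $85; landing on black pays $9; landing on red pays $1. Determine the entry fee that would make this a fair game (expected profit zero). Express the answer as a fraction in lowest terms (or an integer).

E[payout] = (4/21)·11 + (6/21)·85 + (10/21)·9 + (1/21)·1 = 215/7
Fair fee = E[payout] = 215/7

215/7 dollars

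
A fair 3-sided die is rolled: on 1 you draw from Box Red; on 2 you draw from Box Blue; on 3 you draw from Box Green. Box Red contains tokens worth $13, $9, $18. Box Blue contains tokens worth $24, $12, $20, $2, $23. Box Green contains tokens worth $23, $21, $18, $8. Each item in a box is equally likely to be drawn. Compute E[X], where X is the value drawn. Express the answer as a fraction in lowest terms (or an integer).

1411/90 dollars

E[X | Box Red] = (13 + 9 + 18)/3 = 40/3
E[X | Box Blue] = (24 + 12 + 20 + 2 + 23)/5 = 81/5
E[X | Box Green] = (23 + 21 + 18 + 8)/4 = 35/2
E[X] = (1/3)·40/3 + (1/3)·81/5 + (1/3)·35/2 = 1411/90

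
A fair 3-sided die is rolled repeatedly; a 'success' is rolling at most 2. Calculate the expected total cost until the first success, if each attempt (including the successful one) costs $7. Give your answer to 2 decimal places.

$10.50

E[#attempts] = 1/p = 3/2; E[cost] = 7·3/2 = 21/2.
≈ 10.50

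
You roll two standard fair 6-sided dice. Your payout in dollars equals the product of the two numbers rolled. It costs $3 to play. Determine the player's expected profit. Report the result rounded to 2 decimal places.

Distribution of the product of the two numbers rolled: 1 w.p. 1/36, 2 w.p. 1/18, 3 w.p. 1/18, 4 w.p. 1/12, 5 w.p. 1/18, 6 w.p. 1/9, …
E[payout] = (1/36)·1 + (1/18)·2 + (1/18)·3 + (1/12)·4 + (1/18)·5 + (1/9)·6 + (1/18)·8 + (1/36)·9 + (1/18)·10 + (1/9)·12 + (1/18)·15 + (1/36)·16 + (1/18)·18 + (1/18)·20 + (1/18)·24 + (1/36)·25 + (1/18)·30 + (1/36)·36 = 49/4
Expected profit = 49/4 − 3 = 37/4 ≈ $9.25

$9.25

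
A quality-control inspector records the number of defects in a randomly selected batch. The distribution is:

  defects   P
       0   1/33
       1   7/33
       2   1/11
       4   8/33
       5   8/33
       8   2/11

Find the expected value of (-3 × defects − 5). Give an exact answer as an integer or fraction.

E[-3x-5] = (1/33)·(-5) + (7/33)·(-8) + (1/11)·(-11) + (8/33)·(-17) + (8/33)·(-20) + (2/11)·(-29)
     = -188/11

-188/11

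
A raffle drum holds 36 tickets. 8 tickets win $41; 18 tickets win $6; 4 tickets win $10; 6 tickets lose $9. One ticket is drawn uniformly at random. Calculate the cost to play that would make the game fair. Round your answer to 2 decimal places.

E[payout] = (8/36)·41 + (18/36)·6 + (4/36)·10 + (6/36)·(-9) = 211/18
Fair fee = E[payout] = 211/18 ≈ $11.72

$11.72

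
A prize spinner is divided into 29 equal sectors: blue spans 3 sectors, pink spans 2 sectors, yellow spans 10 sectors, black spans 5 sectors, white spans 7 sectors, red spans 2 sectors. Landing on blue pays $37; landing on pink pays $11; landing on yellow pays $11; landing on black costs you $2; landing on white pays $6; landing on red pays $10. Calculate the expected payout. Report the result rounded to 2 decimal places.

$10.17

E[payout] = (3/29)·37 + (2/29)·11 + (10/29)·11 + (5/29)·(-2) + (7/29)·6 + (2/29)·10 = 295/29
≈ $10.17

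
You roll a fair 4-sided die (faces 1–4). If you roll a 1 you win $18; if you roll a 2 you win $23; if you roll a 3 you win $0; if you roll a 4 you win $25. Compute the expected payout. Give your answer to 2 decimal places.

$16.50

E[payout] = (1/4)·0 + (1/4)·18 + (1/4)·23 + (1/4)·25 = 33/2
≈ $16.50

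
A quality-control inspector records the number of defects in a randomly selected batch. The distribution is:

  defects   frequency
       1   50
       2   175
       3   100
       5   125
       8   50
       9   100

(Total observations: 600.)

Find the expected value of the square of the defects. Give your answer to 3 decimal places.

26.792

Total = 600, so P(defects=1) = 50/600, etc.
E[X²] = (1/12)·1 + (7/24)·4 + (1/6)·9 + (5/24)·25 + (1/12)·64 + (1/6)·81
     = 643/24 ≈ 26.792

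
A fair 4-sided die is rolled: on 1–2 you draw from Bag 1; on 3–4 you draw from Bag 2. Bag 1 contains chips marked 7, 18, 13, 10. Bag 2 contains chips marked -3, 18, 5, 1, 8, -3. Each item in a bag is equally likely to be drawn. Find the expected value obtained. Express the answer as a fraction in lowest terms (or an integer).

49/6

E[X | Bag 1] = (7 + 18 + 13 + 10)/4 = 12
E[X | Bag 2] = (-3 + 18 + 5 + 1 + 8 − 3)/6 = 13/3
E[X] = (1/2)·12 + (1/2)·13/3 = 49/6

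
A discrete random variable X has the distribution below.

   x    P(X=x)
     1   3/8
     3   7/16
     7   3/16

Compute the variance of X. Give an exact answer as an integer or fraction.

E[X] = (3/8)·1 + (7/16)·3 + (3/16)·7 = 3
E[X²] = (3/8)·1 + (7/16)·9 + (3/16)·49 = 27/2
Var(X) = 27/2 − (3)² = 9/2

9/2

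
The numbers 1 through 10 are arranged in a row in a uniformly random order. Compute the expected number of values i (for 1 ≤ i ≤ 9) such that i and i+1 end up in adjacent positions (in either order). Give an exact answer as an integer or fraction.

9/5

For each i ∈ {1,…,9}, let Xᵢ = 1 if i and i+1 are adjacent. P(Xᵢ=1) = 2·(10−1)!/10! = 2/10.
By linearity, E[ΣXᵢ] = (9)·(2/10) = 9/5.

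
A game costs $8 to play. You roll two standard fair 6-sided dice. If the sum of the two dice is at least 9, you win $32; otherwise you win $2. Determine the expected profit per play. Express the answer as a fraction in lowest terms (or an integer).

7/3 dollars

E[payout] = (13/18)·2 + (5/18)·32 = 31/3
Expected profit = 31/3 − 8 = 7/3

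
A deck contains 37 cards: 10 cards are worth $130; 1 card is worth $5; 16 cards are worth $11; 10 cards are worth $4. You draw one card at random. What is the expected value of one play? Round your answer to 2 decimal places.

E[payout] = (10/37)·130 + (1/37)·5 + (16/37)·11 + (10/37)·4 = 1521/37
≈ $41.11

$41.11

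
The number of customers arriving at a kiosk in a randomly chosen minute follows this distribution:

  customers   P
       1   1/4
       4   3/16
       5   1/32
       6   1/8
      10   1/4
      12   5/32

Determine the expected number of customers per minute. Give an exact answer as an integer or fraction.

201/32

E[X] = (1/4)·1 + (3/16)·4 + (1/32)·5 + (1/8)·6 + (1/4)·10 + (5/32)·12
     = 201/32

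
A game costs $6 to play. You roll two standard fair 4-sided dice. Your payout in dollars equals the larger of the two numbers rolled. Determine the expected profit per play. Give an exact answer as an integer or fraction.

-23/8 dollars

Distribution of the larger of the two numbers rolled: 1 w.p. 1/16, 2 w.p. 3/16, 3 w.p. 5/16, 4 w.p. 7/16
E[payout] = (1/16)·1 + (3/16)·2 + (5/16)·3 + (7/16)·4 = 25/8
Expected profit = 25/8 − 6 = -23/8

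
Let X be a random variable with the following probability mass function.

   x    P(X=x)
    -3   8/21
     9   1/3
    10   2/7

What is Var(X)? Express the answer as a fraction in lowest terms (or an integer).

E[X] = (8/21)·(-3) + (1/3)·9 + (2/7)·10 = 33/7
E[X²] = (8/21)·9 + (1/3)·81 + (2/7)·100 = 59
Var(X) = 59 − (33/7)² = 1802/49

1802/49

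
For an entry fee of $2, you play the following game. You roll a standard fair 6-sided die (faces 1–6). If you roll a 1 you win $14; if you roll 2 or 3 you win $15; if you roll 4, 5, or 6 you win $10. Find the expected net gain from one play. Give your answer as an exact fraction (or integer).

31/3 dollars

E[payout] = (1/2)·10 + (1/6)·14 + (1/3)·15 = 37/3
Expected profit = 37/3 − 2 = 31/3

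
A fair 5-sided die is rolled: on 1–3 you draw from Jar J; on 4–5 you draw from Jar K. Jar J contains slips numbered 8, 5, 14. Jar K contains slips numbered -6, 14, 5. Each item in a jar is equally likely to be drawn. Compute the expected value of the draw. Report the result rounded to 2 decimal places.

E[X | Jar J] = (8 + 5 + 14)/3 = 9
E[X | Jar K] = (-6 + 14 + 5)/3 = 13/3
E[X] = (3/5)·9 + (2/5)·13/3 = 107/15 ≈ 7.13

7.13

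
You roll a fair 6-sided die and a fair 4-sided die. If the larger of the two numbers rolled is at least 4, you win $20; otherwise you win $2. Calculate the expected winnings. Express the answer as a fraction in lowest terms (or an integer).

E[payout] = (3/8)·2 + (5/8)·20 = 53/4

53/4 dollars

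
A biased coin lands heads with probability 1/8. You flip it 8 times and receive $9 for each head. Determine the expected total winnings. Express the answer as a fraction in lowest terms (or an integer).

E[#heads] = 8·1/8 = 1 (linearity over flips).
E[winnings] = 9·1 = 9.

$9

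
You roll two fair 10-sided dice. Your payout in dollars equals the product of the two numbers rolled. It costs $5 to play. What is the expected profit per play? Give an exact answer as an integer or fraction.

Distribution of the product of the two numbers rolled: 1 w.p. 1/100, 2 w.p. 1/50, 3 w.p. 1/50, 4 w.p. 3/100, 5 w.p. 1/50, 6 w.p. 1/25, …
E[payout] = (1/100)·1 + (1/50)·2 + (1/50)·3 + (3/100)·4 + (1/50)·5 + (1/25)·6 + (1/50)·7 + (1/25)·8 + (3/100)·9 + (1/25)·10 + (1/25)·12 + (1/50)·14 + (1/50)·15 + (3/100)·16 + (1/25)·18 + (1/25)·20 + (1/50)·21 + (1/25)·24 + (1/100)·25 + (1/50)·27 + (1/50)·28 + (1/25)·30 + (1/50)·32 + (1/50)·35 + (3/100)·36 + (1/25)·40 + (1/50)·42 + (1/50)·45 + (1/50)·48 + (1/100)·49 + (1/50)·50 + (1/50)·54 + (1/50)·56 + (1/50)·60 + (1/50)·63 + (1/100)·64 + (1/50)·70 + (1/50)·72 + (1/50)·80 + (1/100)·81 + (1/50)·90 + (1/100)·100 = 121/4
Expected profit = 121/4 − 5 = 101/4

101/4 dollars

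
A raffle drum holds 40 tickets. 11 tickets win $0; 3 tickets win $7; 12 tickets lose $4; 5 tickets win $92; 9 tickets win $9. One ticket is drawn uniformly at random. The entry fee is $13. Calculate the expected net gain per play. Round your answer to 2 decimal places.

-$0.15

E[payout] = (11/40)·0 + (3/40)·7 + (12/40)·(-4) + (5/40)·92 + (9/40)·9 = 257/20
Expected profit = 257/20 − 13 = -3/20 ≈ -$0.15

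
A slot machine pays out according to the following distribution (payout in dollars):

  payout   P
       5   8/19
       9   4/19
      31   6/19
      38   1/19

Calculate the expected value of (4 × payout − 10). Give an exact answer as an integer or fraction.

E[4x-10] = (8/19)·10 + (4/19)·26 + (6/19)·114 + (1/19)·142
     = 1010/19

1010/19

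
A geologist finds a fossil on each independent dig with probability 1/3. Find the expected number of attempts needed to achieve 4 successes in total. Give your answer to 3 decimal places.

12.000

By linearity (sum of 4 independent geometric waits), E[trials] = 4/p = 4/(1/3) = 12.
≈ 12.000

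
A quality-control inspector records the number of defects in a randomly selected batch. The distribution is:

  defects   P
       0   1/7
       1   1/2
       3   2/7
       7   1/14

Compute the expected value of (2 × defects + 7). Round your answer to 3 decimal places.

10.714

E[2x+7] = (1/7)·7 + (1/2)·9 + (2/7)·13 + (1/14)·21
     = 75/7 ≈ 10.714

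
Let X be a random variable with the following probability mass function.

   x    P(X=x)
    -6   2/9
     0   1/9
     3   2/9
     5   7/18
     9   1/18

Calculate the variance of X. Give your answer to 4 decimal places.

E[X] = (2/9)·(-6) + (1/9)·0 + (2/9)·3 + (7/18)·5 + (1/18)·9 = 16/9
E[X²] = (2/9)·36 + (1/9)·0 + (2/9)·9 + (7/18)·25 + (1/18)·81 = 218/9
Var(X) = 218/9 − (16/9)² = 1706/81 ≈ 21.0617

21.0617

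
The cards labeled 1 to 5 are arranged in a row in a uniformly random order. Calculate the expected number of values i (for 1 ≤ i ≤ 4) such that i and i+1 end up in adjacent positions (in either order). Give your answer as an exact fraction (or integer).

For each i ∈ {1,…,4}, let Xᵢ = 1 if i and i+1 are adjacent. P(Xᵢ=1) = 2·(5−1)!/5! = 2/5.
By linearity, E[ΣXᵢ] = (4)·(2/5) = 8/5.

8/5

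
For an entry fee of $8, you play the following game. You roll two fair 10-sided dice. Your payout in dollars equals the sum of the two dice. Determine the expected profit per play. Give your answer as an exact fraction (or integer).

Distribution of the sum of the two dice: 2 w.p. 1/100, 3 w.p. 1/50, 4 w.p. 3/100, 5 w.p. 1/25, 6 w.p. 1/20, 7 w.p. 3/50, …
E[payout] = (1/100)·2 + (1/50)·3 + (3/100)·4 + (1/25)·5 + (1/20)·6 + (3/50)·7 + (7/100)·8 + (2/25)·9 + (9/100)·10 + (1/10)·11 + (9/100)·12 + (2/25)·13 + (7/100)·14 + (3/50)·15 + (1/20)·16 + (1/25)·17 + (3/100)·18 + (1/50)·19 + (1/100)·20 = 11
Expected profit = 11 − 8 = 3

$3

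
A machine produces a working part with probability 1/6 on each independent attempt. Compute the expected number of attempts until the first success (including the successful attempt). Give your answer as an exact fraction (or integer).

6

For a geometric distribution, E[trials] = 1/p = 1/(1/6) = 6.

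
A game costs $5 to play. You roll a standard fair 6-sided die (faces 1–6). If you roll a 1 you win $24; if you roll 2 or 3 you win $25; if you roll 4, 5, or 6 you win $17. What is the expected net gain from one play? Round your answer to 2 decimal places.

$15.83

E[payout] = (1/2)·17 + (1/6)·24 + (1/3)·25 = 125/6
Expected profit = 125/6 − 5 = 95/6 ≈ $15.83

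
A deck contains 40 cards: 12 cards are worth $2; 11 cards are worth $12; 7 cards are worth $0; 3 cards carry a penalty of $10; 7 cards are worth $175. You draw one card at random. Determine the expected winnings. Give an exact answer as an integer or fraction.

E[payout] = (12/40)·2 + (11/40)·12 + (7/40)·0 + (3/40)·(-10) + (7/40)·175 = 1351/40

1351/40 dollars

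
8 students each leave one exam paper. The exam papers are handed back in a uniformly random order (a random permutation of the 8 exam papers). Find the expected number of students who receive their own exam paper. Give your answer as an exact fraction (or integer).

Let Xᵢ = 1 if person i gets their own exam paper. For each i, P(Xᵢ=1) = 1/8.
By linearity of expectation, E[X₁+…+X_8] = 8·(1/8) = 1.

1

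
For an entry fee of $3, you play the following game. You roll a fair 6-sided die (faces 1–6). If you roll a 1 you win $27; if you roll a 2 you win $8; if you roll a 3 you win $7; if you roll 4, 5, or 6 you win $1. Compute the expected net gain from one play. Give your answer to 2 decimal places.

$4.50

E[payout] = (1/2)·1 + (1/6)·7 + (1/6)·8 + (1/6)·27 = 15/2
Expected profit = 15/2 − 3 = 9/2 ≈ $4.50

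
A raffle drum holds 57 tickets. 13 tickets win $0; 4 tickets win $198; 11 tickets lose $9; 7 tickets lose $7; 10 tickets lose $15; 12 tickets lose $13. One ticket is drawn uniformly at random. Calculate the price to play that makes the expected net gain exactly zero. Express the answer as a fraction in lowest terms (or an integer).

E[payout] = (13/57)·0 + (4/57)·198 + (11/57)·(-9) + (7/57)·(-7) + (10/57)·(-15) + (12/57)·(-13) = 338/57
Fair fee = E[payout] = 338/57

338/57 dollars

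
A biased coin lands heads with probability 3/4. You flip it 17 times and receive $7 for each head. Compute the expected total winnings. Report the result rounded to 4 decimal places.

$89.2500

E[#heads] = 17·3/4 = 51/4 (linearity over flips).
E[winnings] = 7·51/4 = 357/4.
≈ 89.2500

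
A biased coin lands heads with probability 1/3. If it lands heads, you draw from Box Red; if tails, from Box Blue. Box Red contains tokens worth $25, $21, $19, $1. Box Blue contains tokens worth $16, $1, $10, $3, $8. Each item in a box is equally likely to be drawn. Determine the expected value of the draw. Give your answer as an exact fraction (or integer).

E[X | Box Red] = (25 + 21 + 19 + 1)/4 = 33/2
E[X | Box Blue] = (16 + 1 + 10 + 3 + 8)/5 = 38/5
E[X] = (1/3)·33/2 + (2/3)·38/5 = 317/30

317/30 dollars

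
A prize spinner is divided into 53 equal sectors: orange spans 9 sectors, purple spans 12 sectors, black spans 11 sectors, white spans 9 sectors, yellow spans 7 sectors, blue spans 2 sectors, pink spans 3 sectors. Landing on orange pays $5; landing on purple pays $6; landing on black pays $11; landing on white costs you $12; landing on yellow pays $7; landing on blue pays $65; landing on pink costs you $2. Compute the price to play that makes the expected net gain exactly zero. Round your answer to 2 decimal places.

$5.72

E[payout] = (9/53)·5 + (12/53)·6 + (11/53)·11 + (9/53)·(-12) + (7/53)·7 + (2/53)·65 + (3/53)·(-2) = 303/53
Fair fee = E[payout] = 303/53 ≈ $5.72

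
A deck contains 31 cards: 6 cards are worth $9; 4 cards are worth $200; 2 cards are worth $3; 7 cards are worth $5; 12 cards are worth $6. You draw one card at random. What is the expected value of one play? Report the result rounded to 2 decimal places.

$31.19

E[payout] = (6/31)·9 + (4/31)·200 + (2/31)·3 + (7/31)·5 + (12/31)·6 = 967/31
≈ $31.19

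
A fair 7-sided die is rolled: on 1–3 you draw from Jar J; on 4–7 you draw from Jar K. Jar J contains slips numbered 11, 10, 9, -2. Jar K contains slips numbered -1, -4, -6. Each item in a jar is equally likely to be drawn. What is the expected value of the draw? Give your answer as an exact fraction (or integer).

19/21

E[X | Jar J] = (11 + 10 + 9 − 2)/4 = 7
E[X | Jar K] = (-1 − 4 − 6)/3 = -11/3
E[X] = (3/7)·7 + (4/7)·(-11/3) = 19/21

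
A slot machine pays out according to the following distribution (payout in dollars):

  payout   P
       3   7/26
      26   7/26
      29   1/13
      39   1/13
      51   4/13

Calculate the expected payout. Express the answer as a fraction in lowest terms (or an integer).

747/26 dollars

E[X] = (7/26)·3 + (7/26)·26 + (1/13)·29 + (1/13)·39 + (4/13)·51
     = 747/26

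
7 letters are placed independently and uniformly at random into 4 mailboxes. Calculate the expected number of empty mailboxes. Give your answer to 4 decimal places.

0.5339

Let Xⱼ=1 if mailbox j is empty. P(Xⱼ=1) = ((4-1)/4)^7 = 2187/16384.
By linearity, E[#empty] = 4·2187/16384 = 2187/4096.
≈ 0.5339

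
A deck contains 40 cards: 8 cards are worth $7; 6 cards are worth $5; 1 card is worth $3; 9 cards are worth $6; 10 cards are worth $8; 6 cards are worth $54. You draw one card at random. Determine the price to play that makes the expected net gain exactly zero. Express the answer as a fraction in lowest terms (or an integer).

547/40 dollars

E[payout] = (8/40)·7 + (6/40)·5 + (1/40)·3 + (9/40)·6 + (10/40)·8 + (6/40)·54 = 547/40
Fair fee = E[payout] = 547/40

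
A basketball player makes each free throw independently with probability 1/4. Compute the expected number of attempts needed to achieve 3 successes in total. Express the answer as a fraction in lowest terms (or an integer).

By linearity (sum of 3 independent geometric waits), E[trials] = 3/p = 3/(1/4) = 12.

12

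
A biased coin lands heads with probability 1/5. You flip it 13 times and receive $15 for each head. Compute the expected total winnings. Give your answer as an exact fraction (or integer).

E[#heads] = 13·1/5 = 13/5 (linearity over flips).
E[winnings] = 15·13/5 = 39.

$39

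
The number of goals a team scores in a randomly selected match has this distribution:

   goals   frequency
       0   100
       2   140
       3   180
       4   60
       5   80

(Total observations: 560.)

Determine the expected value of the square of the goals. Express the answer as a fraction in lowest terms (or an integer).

Total = 560, so P(goals=0) = 100/560, etc.
E[X²] = (5/28)·0 + (1/4)·4 + (9/28)·9 + (3/28)·16 + (1/7)·25
     = 257/28

257/28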